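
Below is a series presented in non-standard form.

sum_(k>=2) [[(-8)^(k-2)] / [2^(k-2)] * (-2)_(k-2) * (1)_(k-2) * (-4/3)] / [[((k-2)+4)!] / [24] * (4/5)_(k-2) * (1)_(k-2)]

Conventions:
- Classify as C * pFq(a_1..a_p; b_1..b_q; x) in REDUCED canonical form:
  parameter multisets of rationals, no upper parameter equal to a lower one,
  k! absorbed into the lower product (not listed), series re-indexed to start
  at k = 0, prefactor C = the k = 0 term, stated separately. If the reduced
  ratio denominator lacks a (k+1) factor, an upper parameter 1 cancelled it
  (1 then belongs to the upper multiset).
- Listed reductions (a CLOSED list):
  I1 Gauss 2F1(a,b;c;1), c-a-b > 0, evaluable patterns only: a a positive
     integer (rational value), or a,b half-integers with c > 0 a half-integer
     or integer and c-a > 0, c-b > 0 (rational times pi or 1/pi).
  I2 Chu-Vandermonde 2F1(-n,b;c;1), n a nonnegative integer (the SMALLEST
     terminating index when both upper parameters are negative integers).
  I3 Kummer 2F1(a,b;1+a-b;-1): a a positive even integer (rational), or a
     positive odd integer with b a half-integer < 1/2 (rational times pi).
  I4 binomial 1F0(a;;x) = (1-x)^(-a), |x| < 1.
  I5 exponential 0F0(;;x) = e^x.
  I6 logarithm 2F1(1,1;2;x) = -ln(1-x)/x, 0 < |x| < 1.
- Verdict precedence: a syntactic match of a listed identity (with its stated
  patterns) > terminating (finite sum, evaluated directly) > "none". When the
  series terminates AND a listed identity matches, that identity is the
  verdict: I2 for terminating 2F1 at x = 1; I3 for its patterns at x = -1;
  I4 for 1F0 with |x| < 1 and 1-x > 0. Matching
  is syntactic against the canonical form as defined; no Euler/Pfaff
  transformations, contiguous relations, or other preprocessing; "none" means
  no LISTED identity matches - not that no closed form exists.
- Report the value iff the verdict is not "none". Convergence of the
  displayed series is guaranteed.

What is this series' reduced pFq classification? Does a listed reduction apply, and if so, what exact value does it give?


Classification (C = -4/3): 2F2 with upper {-2, 1}, lower {4/5, 5}, argument x = -4. Verdict: terminating. (-2)_k vanishes past k = 2, leaving a 3-term sum, computed directly. Sum: -404/81.

Key step: with t_0 = -4/3, (1)_k (prefactor -4/3) is k! itself.
Step ratio: r(k) = (-4) * (k-2) (k+1) / [(k+4/5) (k+5) (k+1)] - rational in k, leading ratio (-4); with t_0 = -4/3, classification follows.


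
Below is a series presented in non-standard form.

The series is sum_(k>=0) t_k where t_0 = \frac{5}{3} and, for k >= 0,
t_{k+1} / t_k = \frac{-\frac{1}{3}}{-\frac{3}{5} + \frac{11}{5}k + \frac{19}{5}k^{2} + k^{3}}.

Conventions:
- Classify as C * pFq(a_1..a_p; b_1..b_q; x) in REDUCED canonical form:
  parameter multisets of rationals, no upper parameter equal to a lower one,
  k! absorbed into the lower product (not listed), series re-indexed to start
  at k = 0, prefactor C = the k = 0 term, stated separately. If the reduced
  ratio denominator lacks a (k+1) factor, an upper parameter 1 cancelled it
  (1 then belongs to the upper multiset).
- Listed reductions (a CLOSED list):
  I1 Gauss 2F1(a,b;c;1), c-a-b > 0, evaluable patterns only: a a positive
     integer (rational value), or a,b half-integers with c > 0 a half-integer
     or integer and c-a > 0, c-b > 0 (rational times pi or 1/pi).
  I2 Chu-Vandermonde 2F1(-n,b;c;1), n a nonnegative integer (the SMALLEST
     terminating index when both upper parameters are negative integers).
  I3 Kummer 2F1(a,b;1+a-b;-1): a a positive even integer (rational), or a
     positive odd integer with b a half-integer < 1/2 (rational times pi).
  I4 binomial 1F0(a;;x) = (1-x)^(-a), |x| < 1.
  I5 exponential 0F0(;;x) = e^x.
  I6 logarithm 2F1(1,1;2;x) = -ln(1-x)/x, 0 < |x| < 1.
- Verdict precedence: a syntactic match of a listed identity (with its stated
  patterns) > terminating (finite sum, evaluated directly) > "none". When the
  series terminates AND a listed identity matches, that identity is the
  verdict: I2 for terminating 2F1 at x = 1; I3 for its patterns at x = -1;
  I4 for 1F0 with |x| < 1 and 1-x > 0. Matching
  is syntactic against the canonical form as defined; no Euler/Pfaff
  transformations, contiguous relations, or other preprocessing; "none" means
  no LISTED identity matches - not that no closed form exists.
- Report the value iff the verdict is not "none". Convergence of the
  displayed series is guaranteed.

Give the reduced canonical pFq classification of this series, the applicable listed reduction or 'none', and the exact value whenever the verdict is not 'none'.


Canonical form: C = \frac{5}{3} times 0F2 with upper {-}, lower {-\frac{1}{5}, 3}, x = -\frac{1}{3}. Verdict: none (x = -\frac{1}{3}): each listed identity misses the multisets {-} ; {-\frac{1}{5}, 3}.

Key observation: t_0 being \frac{5}{3}, factor the ratio over Q (C = 5/3, x = -1/3): negated roots = parameters.
Consecutive-term ratio: r(k) = -\frac{1}{3} * 1 / [(k-\frac{1}{5}) (k+3) (k+1)] - rational in k. x = -\frac{1}{3}; t_0 = \frac{5}{3}; negate the roots.


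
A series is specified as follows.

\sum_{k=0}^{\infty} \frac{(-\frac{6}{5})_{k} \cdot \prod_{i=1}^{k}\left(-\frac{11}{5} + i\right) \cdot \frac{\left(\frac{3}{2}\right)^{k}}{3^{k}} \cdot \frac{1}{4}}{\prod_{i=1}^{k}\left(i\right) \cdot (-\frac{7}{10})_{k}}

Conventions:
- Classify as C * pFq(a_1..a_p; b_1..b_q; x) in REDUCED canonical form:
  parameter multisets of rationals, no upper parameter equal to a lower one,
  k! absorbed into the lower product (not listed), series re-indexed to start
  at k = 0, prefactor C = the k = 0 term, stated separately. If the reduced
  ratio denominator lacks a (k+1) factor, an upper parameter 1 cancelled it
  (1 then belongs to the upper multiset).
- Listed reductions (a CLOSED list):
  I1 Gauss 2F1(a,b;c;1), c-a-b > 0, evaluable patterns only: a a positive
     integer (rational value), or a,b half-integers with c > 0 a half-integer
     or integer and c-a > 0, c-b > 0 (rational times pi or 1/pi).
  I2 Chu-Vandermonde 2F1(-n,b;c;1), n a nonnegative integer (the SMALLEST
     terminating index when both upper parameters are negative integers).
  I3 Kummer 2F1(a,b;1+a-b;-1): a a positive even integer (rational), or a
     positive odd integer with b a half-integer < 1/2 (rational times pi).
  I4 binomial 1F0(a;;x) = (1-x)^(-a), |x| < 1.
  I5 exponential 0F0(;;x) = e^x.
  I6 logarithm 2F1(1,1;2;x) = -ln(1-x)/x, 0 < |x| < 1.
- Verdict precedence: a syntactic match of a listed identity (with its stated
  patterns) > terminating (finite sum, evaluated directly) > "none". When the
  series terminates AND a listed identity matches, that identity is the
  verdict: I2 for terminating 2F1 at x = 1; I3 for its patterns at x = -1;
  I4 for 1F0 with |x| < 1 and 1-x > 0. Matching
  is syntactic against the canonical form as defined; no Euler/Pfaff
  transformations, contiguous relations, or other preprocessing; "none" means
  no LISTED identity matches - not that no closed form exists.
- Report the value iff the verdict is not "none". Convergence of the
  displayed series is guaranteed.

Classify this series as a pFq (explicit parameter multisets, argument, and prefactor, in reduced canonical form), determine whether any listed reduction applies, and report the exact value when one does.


Prefactor \frac{1}{4}, argument \frac{1}{2}: 2F1 with upper {-\frac{6}{5}, -\frac{6}{5}} over lower {-\frac{7}{10}}. Verdict: none. A 2F1 with upper {-\frac{6}{5}, -\frac{6}{5}} fits none of I1-I6 at x = \frac{1}{2}; the sum runs forever.

The tell: x = \frac{1}{2} and the product of the first k integers (C = 1/4) is k!.
Ratio: r(k) = \frac{1}{2} * (k-\frac{6}{5}) (k-\frac{6}{5}) / [(k-\frac{7}{10}) (k+1)] - rational in k. x = \frac{1}{2}; t_0 = \frac{1}{4}; negate the roots.


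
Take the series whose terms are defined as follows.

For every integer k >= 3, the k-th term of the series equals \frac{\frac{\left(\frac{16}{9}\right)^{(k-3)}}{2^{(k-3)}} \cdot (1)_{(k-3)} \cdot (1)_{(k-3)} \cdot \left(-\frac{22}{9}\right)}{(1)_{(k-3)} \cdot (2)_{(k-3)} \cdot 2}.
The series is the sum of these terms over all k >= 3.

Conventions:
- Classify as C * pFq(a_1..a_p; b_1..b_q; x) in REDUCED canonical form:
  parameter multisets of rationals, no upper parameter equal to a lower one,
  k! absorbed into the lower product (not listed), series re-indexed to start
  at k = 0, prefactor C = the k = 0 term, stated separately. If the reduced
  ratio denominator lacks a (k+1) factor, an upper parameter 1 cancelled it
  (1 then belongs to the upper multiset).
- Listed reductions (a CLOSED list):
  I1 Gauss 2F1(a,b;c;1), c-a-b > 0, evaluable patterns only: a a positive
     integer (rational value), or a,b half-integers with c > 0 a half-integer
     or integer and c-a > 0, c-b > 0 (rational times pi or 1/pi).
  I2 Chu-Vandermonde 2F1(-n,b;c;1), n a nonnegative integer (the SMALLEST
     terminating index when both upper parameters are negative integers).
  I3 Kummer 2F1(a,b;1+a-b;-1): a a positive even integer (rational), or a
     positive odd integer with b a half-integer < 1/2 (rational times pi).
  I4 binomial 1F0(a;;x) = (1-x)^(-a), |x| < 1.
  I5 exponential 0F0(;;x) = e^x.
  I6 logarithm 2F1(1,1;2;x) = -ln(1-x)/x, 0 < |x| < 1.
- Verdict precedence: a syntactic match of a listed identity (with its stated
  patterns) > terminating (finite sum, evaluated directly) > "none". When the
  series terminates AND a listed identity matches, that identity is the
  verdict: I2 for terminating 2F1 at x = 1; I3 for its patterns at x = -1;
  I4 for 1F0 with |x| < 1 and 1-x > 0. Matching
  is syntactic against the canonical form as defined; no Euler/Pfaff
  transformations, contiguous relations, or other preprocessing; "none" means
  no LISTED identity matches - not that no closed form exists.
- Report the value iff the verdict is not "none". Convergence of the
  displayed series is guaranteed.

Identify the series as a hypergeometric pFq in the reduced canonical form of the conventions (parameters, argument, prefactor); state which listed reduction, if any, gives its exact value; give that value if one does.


Classification (C = -\frac{11}{9}): 2F1 with upper {1, 1}, lower {2}, argument x = \frac{8}{9}. Verdict: the logarithmic series (I6) applies (the logarithm: parameters (1,1;2), x = \frac{8}{9}). Exact value: \frac{11}{8} \cdot \ln\left(\frac{1}{9}\right).

Key step: t_0 = -\frac{11}{9} here, and (1)_k (C = -11/9, x = 8/9) is k! itself.
Consecutive-term ratio: r(k) = \frac{8}{9} * (k+1) (k+1) / [(k+2) (k+1)] - rational in k, leading ratio \frac{8}{9}; with t_0 = -\frac{11}{9}, classification follows.


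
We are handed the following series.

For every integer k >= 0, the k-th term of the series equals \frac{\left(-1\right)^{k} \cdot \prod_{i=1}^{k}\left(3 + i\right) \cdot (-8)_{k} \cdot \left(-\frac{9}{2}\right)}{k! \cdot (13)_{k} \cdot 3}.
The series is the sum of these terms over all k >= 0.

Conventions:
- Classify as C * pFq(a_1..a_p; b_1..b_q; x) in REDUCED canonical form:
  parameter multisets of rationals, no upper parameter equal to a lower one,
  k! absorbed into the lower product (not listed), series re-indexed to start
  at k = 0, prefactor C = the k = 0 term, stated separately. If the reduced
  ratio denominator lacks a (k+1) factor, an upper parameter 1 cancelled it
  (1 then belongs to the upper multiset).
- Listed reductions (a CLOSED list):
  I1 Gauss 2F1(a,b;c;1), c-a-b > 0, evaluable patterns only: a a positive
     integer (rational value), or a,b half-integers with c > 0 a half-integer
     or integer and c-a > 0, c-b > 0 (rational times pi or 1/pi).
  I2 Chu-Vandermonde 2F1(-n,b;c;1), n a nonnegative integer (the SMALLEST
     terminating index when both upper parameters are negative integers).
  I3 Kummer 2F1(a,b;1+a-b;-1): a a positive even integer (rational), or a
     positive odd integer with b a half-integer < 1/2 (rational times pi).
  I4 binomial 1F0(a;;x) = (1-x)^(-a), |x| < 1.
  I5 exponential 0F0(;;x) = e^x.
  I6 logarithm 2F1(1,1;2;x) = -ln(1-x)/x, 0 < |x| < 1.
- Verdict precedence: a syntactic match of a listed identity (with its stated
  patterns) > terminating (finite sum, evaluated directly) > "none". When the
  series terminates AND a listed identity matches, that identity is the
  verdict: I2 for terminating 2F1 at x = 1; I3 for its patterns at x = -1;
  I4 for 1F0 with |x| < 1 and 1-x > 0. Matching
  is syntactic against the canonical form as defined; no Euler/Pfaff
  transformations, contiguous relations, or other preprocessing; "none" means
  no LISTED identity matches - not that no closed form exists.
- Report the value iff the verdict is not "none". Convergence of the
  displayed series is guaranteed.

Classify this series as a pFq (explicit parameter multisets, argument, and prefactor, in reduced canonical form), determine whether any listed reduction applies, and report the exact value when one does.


This is -\frac{3}{2} * 2F1(-8, 4; 13; -1) in reduced canonical form. Verdict: Kummer's theorem (I3) applies (x = -1; c = 13 equals 1+a-b for upper {-8, 4}: listed pattern). Exact value: -\frac{33}{2}.

First insight: x = -1 and the running product (C = -3/2) telescopes to a rising factorial.
Consecutive-term ratio: r(k) = -1 * (k-8) (k+4) / [(k+13) (k+1)] ; factor over Q: parameters, x = -1, and C = -\frac{3}{2}.


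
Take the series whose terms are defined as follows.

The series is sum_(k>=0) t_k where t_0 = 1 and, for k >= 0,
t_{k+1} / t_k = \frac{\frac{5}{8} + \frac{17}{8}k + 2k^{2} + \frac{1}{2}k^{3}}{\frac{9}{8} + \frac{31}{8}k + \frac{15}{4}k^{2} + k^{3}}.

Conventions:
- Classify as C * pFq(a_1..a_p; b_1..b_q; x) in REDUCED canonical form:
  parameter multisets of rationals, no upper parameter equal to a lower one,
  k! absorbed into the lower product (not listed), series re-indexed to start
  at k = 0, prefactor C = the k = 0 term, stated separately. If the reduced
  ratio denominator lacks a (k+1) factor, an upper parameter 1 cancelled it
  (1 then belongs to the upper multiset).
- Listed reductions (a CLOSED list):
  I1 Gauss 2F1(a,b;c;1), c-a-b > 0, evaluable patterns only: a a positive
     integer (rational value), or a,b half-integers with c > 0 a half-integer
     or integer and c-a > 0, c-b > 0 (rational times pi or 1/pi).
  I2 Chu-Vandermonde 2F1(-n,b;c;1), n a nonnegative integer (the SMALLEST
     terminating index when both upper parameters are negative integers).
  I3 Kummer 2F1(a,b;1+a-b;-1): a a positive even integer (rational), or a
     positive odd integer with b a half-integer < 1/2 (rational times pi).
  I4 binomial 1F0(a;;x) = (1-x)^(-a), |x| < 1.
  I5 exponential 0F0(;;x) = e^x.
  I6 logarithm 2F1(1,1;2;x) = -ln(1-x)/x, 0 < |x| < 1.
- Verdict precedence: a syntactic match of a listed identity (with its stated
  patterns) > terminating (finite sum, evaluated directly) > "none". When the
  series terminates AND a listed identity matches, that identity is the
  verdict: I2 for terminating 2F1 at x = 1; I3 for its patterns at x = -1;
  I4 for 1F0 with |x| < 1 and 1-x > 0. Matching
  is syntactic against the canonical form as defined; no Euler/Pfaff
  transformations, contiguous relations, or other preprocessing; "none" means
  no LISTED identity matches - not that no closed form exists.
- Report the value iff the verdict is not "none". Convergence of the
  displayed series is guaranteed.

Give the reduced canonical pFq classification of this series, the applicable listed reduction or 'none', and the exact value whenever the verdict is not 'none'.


At argument \frac{1}{2}: a 2F1 with upper {1, \frac{5}{2}}, lower {\frac{9}{4}}, scaled by C = 1. Verdict: none. A 2F1 with upper {1, \frac{5}{2}} fits none of I1-I6 at x = \frac{1}{2}; the sum runs forever.

Structural cue: t_0 = 1 here, and the ratio is unreduced: k + 1/2 divides both sides (prefactor 1).
Ratio: r(k) = \frac{1}{2} * (k+1) (k+\frac{5}{2}) / [(k+\frac{9}{4}) (k+1)] - rational; roots negated = parameters, x = \frac{1}{2}, C = 1.


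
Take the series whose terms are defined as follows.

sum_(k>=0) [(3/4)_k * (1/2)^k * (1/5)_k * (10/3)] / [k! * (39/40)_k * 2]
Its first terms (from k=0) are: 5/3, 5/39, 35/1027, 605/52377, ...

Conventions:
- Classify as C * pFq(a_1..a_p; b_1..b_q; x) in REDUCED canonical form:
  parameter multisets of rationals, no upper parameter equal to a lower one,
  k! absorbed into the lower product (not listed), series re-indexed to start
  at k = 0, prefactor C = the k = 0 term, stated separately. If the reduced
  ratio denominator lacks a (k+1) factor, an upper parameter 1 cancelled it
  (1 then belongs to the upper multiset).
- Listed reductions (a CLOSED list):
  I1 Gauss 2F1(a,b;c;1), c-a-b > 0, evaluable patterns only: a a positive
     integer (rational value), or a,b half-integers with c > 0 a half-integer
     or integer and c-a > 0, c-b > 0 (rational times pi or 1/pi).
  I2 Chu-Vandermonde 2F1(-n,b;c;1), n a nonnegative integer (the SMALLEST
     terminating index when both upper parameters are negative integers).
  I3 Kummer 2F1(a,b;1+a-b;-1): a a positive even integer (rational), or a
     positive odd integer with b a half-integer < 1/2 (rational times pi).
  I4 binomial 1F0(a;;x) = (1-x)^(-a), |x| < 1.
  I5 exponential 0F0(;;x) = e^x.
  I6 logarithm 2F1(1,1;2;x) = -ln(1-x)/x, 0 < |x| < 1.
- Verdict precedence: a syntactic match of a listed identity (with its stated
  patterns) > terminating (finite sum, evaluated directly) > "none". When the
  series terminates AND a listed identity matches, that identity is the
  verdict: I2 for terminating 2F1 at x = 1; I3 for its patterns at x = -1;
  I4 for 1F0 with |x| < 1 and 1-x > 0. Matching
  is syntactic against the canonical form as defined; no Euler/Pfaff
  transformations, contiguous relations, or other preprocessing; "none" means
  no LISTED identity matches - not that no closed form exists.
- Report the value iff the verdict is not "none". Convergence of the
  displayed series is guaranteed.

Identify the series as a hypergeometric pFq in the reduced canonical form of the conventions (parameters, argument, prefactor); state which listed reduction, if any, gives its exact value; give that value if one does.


With C = 5/3: the canonical form is 2F1(1/5, 3/4; 39/40; 1/2). Verdict: none - this 2F1 at x = 1/2 matches no listed pattern, and upper {1/5, 3/4} holds no stopper.

First insight: t_0 being 5/3, the constant factors (prefactor 5/3) combine into one prefactor.
Consecutive-term ratio: r(k) = (1/2) * (k+1/5) (k+3/4) / [(k+39/40) (k+1)] - rational; roots negated = parameters, x = (1/2), C = 5/3.


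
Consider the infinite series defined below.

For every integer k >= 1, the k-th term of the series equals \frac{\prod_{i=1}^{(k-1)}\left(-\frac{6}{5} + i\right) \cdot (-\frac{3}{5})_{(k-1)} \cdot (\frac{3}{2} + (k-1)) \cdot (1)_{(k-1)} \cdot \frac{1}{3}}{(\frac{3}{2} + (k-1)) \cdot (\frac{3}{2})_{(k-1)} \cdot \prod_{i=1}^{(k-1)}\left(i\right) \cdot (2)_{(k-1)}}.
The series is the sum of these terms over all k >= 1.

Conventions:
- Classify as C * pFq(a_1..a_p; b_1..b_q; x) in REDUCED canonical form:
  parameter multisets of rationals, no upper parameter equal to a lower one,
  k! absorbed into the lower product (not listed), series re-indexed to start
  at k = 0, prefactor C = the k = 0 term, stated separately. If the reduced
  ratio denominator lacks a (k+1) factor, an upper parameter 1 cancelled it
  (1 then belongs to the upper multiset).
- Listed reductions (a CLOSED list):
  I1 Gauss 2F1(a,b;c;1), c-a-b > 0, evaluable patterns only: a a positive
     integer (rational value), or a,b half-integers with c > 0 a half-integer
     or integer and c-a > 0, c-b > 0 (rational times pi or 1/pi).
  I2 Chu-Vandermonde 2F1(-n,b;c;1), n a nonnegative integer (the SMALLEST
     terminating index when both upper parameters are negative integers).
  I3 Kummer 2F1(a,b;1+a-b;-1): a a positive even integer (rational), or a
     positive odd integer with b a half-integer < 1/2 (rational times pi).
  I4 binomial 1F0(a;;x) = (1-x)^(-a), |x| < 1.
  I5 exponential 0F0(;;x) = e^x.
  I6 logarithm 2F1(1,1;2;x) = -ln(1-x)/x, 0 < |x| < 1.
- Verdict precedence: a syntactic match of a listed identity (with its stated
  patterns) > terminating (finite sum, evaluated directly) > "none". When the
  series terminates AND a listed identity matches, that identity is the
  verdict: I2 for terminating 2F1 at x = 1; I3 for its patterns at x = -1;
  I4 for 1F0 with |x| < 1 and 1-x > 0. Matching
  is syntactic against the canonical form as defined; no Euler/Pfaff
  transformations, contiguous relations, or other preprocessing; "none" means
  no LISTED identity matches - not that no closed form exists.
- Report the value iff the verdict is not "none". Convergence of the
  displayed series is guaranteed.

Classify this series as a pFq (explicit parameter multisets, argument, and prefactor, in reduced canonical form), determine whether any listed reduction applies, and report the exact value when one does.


This is \frac{1}{3} * 3F2(-\frac{3}{5}, -\frac{1}{5}, 1; \frac{3}{2}, 2; 1) in reduced canonical form. Verdict: none here - no I1-I6 shape fits x = 1 with lower {\frac{3}{2}, 2}.

Key observation: with t_0 = \frac{1}{3}, the product of the first k integers (C = 1/3) is k!.
Term ratio: r(k) = 1 * (k-\frac{3}{5}) (k-\frac{1}{5}) (k+1) / [(k+\frac{3}{2}) (k+2) (k+1)] ; factor over Q: parameters, x = 1, and C = \frac{1}{3}.


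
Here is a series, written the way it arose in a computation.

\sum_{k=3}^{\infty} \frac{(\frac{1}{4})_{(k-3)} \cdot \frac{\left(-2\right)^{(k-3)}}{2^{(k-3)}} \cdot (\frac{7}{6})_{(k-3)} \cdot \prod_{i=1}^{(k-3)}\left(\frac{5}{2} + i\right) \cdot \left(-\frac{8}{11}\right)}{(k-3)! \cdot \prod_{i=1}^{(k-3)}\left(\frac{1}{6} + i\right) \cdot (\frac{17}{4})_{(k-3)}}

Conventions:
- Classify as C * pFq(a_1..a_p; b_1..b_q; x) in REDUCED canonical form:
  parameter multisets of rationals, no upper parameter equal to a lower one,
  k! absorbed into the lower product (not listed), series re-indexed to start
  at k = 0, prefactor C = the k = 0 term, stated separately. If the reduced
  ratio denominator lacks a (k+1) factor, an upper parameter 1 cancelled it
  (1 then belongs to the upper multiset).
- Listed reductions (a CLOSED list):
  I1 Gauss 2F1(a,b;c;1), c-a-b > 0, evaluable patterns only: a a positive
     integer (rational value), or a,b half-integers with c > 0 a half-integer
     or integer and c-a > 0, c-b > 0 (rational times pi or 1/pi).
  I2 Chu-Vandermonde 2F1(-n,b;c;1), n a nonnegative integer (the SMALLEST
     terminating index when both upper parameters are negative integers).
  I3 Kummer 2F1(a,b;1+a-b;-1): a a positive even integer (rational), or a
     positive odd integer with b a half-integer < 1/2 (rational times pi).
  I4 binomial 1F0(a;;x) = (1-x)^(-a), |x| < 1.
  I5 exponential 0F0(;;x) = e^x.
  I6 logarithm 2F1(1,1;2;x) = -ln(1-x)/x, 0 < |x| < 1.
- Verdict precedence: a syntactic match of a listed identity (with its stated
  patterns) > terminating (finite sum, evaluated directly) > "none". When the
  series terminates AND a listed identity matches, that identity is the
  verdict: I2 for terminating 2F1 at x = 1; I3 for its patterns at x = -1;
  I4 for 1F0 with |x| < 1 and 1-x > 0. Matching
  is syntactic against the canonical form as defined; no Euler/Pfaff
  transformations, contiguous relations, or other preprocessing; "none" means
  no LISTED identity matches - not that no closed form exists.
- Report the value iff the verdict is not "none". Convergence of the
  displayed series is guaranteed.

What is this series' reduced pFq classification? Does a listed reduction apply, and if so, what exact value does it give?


Prefactor -\frac{8}{11}, argument -1: 2F1 with upper {\frac{1}{4}, \frac{7}{2}} over lower {\frac{17}{4}}. Verdict: none - at argument -1 the multisets {\frac{1}{4}, \frac{7}{2}} ; {\frac{17}{4}} match no listed identity.

Structural cue: t_0 = -\frac{8}{11} here, and the running product (C = -8/11) telescopes to a rising factorial.
Term ratio: r(k) = -1 * (k+\frac{1}{4}) (k+\frac{7}{2}) / [(k+\frac{17}{4}) (k+1)] - rational; roots negated = parameters, x = -1, C = -\frac{8}{11}.


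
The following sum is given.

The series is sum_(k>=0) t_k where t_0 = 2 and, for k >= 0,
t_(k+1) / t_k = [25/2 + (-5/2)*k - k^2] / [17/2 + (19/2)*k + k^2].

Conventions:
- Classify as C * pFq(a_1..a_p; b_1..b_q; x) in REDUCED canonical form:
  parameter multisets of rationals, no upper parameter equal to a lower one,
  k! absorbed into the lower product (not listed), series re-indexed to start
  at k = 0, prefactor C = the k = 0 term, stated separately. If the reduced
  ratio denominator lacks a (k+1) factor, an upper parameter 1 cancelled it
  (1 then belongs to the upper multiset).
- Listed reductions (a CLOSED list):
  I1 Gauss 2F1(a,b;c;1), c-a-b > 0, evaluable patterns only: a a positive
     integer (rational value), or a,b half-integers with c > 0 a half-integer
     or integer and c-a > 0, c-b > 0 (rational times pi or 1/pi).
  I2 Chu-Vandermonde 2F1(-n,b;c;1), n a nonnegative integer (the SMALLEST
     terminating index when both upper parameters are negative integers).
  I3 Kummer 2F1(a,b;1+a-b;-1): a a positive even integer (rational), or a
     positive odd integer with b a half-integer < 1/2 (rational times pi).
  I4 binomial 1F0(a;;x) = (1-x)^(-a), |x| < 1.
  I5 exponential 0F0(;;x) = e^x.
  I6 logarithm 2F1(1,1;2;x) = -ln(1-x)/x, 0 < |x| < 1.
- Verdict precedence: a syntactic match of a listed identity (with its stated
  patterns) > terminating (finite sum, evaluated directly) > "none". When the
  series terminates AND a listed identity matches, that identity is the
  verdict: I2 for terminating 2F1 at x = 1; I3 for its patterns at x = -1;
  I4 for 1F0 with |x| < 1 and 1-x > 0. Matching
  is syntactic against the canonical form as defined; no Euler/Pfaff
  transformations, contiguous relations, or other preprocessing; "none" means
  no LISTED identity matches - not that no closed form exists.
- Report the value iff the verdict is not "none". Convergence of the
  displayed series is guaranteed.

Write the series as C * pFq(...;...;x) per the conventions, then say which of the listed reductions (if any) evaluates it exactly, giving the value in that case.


Prefactor 2, argument -1: 2F1 with upper {-5/2, 5} over lower {17/2}. Verdict: Kummer (I3) fires (x = -1; c = 17/2 equals 1+a-b for upper {-5/2, 5}: listed pattern). Its exact value is (135135/65536) * pi.

The tell: t_0 being 2, the expanded ratio factors over Q; C = 2, roots give parameters.
Ratio: r(k) = (-1) * (k-5/2) (k+5) / [(k+17/2) (k+1)] - rational in k. x = (-1); t_0 = 2; negate the roots.


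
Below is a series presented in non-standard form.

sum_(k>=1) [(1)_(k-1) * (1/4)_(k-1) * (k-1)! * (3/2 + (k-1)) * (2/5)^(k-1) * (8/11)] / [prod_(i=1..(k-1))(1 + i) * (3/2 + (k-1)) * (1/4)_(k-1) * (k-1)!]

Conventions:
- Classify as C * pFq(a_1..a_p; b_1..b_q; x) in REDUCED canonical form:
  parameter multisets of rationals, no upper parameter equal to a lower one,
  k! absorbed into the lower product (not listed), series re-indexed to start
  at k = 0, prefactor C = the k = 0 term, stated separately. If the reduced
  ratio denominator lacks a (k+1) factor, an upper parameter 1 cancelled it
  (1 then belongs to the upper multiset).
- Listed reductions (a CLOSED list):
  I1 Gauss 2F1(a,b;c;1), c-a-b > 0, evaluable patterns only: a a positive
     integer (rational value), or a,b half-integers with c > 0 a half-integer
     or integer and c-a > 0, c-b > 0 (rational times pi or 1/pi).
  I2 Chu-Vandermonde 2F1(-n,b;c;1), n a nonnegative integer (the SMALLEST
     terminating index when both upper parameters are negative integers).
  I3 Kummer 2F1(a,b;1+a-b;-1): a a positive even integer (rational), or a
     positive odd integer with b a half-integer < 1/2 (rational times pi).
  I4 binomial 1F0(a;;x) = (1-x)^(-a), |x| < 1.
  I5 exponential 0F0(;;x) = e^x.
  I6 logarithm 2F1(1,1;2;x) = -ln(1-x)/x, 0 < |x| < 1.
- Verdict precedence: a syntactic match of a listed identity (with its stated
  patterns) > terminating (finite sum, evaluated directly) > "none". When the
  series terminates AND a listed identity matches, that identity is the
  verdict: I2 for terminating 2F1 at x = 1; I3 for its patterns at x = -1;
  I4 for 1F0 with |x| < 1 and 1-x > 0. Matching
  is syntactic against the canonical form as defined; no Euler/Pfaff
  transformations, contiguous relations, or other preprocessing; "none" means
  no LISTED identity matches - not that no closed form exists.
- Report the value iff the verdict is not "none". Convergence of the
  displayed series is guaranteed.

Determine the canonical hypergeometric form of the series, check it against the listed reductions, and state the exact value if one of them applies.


At argument 2/5: a 2F1 with upper {1, 1}, lower {2}, scaled by C = 8/11. Verdict at x = 2/5: the I6 logarithm reduction matches (the logarithm: parameters (1,1;2), x = 2/5). Its exact value is (-20/11) * ln(3/5).

Structural cue: x = (2/5) and the lower running product (C = 8/11) is a rising factorial.
Ratio: r(k) = (2/5) * (k+1) (k+1) / [(k+2) (k+1)] ; factor over Q: parameters, x = (2/5), and C = 8/11.


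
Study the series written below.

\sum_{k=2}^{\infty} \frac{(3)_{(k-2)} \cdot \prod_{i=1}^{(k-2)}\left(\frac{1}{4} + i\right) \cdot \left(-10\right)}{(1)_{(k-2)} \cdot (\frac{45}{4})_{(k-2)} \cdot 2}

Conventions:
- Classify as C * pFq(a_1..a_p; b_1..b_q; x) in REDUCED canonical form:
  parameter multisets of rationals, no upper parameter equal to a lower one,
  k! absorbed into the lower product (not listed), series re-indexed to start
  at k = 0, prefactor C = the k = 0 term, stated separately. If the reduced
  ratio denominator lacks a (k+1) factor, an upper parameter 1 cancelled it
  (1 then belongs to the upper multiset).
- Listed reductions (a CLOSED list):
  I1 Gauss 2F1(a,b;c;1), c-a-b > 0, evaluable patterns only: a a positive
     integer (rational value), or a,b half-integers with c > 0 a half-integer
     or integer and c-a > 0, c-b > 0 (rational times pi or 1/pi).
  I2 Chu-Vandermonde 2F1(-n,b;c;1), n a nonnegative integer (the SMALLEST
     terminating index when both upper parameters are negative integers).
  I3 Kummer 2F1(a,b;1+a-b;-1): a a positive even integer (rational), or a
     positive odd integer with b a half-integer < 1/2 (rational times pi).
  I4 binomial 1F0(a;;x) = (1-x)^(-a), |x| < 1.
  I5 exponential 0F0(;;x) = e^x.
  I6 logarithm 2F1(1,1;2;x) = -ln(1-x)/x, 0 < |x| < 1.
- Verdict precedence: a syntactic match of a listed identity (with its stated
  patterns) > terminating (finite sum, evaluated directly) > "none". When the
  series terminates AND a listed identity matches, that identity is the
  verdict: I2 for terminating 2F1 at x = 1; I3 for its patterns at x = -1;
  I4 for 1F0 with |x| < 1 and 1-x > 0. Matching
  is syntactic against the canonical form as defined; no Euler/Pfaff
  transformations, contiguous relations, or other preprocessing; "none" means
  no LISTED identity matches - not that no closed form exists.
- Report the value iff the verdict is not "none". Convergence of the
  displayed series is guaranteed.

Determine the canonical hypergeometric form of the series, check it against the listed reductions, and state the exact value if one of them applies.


Classification (C = -5): 2F1 with upper {\frac{5}{4}, 3}, lower {\frac{45}{4}}, argument x = 1. Verdict: this is the Gauss summation I1 (x = 1: the Gamma ratio telescopes since c-a-b = 7 > 0 and a = 3 in Z>0). Value: -\frac{83435}{10752}.

Key observation: t_0 being -5, the constant factors (C = -5, x = 1) combine into one prefactor.
Term ratio: r(k) = 1 * (k+\frac{5}{4}) (k+3) / [(k+\frac{45}{4}) (k+1)] - rational; roots negated = parameters, x = 1, C = -5.


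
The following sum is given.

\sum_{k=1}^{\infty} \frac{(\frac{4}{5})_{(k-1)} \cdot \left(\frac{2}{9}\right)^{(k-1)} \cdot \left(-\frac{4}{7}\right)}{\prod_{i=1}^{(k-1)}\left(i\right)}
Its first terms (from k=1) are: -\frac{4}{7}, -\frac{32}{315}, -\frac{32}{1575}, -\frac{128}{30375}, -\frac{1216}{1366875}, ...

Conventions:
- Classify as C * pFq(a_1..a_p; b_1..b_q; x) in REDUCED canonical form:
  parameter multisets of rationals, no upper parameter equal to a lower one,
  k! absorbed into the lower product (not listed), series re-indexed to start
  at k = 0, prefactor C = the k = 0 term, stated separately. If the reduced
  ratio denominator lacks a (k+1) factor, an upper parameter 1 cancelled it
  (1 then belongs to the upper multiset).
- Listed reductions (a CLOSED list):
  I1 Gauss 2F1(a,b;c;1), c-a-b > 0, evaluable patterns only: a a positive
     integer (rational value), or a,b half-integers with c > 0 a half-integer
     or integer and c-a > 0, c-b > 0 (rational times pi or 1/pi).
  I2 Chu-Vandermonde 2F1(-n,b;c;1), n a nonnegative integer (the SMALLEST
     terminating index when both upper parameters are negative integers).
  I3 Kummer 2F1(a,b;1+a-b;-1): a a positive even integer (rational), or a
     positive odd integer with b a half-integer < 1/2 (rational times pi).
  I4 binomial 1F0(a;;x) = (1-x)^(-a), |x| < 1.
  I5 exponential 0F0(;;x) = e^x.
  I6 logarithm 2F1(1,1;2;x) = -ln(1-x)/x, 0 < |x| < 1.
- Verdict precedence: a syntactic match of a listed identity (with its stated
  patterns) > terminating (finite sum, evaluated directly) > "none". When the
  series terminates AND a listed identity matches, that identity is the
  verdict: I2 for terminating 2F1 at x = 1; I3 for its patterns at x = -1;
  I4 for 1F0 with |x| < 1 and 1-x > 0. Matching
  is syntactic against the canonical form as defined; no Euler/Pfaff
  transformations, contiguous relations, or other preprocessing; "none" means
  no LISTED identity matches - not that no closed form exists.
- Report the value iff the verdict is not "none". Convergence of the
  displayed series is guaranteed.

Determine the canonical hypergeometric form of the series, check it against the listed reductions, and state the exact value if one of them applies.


At argument \frac{2}{9}: a 1F0 with upper {\frac{4}{5}}, lower {-}, scaled by C = -\frac{4}{7}. Verdict: the binomial series (I4) matches (the 1F0 binomial series: exponent -4/5, x = \frac{2}{9}). Exact value: \left(-\frac{4}{7}\right) \cdot \left(\frac{7}{9}\right)^{-\frac{4}{5}}.

Key step: x = \frac{2}{9} and the product of the first k integers (C = -4/7, x = 2/9) is k!.
Ratio: r(k) = \frac{2}{9} * (k+\frac{4}{5}) / [(k+1)] - poly over poly, x = \frac{2}{9} from leading terms; C = -\frac{4}{7} at k = 0.


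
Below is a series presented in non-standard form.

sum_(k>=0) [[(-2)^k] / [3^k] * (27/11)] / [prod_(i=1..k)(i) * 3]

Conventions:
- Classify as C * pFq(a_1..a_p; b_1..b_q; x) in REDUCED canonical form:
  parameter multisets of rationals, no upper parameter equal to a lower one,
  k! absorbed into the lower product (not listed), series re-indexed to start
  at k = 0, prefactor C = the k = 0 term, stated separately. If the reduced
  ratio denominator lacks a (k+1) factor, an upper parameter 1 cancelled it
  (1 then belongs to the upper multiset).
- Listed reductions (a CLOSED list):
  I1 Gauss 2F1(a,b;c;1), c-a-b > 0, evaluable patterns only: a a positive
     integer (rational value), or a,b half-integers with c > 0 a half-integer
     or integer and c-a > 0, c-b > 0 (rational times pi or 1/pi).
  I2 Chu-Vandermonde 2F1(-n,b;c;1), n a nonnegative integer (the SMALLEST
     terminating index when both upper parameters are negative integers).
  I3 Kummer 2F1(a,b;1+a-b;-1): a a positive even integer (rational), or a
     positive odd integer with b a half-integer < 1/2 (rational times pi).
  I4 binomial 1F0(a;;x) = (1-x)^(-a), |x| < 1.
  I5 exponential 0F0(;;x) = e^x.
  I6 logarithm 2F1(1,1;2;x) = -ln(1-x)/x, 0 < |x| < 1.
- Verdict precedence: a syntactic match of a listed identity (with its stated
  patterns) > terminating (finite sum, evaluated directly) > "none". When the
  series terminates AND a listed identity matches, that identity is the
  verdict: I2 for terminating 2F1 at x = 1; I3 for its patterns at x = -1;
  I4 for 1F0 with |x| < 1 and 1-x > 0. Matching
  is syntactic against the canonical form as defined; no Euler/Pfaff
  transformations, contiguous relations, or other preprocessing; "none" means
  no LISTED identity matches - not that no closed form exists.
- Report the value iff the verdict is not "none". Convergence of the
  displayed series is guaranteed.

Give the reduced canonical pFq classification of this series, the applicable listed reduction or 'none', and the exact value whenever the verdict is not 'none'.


The series (x = -2/3) is 0F0: upper {-}, lower {-}, prefactor 9/11. Verdict: the exponential series (I5) matches (the 0F0 exponential series at x = -2/3). Exact value: (9/11) * e^(-2/3).

The tell: t_0 = 9/11 here, and the constant factors (C = 9/11) combine into one prefactor.
Term ratio: r(k) = (-2/3) * 1 / [(k+1)] - poly over poly, x = (-2/3) from leading terms; C = 9/11 at k = 0.


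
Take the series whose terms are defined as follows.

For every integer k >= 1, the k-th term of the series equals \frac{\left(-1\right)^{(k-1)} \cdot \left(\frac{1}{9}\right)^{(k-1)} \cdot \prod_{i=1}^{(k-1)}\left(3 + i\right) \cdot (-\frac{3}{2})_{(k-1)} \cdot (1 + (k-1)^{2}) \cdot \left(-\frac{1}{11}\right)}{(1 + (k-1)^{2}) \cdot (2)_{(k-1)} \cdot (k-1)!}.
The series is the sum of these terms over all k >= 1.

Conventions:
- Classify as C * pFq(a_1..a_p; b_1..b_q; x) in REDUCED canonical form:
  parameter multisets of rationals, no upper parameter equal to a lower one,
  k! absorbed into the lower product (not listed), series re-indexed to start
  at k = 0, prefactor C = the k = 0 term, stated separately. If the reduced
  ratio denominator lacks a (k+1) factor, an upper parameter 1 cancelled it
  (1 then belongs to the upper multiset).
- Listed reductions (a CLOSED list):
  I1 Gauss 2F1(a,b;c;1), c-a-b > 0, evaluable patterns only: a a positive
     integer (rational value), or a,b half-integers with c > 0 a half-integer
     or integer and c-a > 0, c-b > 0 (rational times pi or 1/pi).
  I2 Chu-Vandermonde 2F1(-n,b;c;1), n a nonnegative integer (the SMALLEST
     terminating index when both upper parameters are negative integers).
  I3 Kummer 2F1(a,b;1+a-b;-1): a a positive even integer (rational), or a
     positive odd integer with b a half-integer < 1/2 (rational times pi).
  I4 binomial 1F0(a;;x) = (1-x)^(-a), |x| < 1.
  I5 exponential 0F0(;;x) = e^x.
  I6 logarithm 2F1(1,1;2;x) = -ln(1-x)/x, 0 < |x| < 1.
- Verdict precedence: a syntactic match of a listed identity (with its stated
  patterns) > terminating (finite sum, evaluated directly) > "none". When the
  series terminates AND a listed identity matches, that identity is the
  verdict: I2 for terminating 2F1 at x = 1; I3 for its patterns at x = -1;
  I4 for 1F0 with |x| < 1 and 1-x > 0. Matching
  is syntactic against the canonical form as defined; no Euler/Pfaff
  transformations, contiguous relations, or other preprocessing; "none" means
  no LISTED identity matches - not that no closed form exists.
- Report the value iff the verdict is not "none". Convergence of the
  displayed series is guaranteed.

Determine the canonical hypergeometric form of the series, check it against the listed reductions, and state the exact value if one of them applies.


Structural cue: x = -\frac{1}{9} and the (-1)^k factor (prefactor -1/11) folds into the argument's sign.
Term ratio: r(k) = -\frac{1}{9} * (k-\frac{3}{2}) (k+4) / [(k+2) (k+1)] ; factor over Q: parameters, x = -\frac{1}{9}, and C = -\frac{1}{11}.

The series (x = -\frac{1}{9}) is 2F1: upper {-\frac{3}{2}, 4}, lower {2}, prefactor -\frac{1}{11}. Verdict: none. A 2F1 with upper {-\frac{3}{2}, 4} fits none of I1-I6 at x = -\frac{1}{9}; the sum runs forever.


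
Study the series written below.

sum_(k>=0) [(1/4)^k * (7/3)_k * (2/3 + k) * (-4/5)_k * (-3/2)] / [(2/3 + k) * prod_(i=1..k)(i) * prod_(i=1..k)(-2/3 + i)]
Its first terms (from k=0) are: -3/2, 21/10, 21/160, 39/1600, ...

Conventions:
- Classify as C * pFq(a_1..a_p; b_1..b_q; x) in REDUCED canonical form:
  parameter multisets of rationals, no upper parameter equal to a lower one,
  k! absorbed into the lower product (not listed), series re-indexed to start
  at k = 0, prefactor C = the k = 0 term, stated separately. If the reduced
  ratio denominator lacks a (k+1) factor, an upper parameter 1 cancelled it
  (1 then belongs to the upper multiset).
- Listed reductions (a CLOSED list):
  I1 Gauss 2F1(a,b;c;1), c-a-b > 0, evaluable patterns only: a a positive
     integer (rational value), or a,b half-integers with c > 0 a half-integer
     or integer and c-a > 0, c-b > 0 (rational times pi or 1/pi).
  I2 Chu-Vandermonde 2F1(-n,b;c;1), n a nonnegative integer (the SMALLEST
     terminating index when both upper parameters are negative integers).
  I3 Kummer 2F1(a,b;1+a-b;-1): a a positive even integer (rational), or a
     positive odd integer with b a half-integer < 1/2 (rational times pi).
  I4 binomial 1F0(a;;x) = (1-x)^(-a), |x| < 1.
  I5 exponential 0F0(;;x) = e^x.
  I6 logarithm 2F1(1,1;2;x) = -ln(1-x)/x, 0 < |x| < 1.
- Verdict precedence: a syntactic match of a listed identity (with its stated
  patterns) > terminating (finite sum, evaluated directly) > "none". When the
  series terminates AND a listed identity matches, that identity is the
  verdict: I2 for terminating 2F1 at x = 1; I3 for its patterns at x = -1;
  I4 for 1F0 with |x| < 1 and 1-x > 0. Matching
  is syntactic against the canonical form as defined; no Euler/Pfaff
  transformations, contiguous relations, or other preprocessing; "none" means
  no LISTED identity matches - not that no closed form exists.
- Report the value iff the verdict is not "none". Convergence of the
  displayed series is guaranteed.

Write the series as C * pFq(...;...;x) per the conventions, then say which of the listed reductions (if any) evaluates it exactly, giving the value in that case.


Reduced: x = 1/4, 2F1, upper = {-4/5, 7/3}, lower = {1/3}, C = -3/2. Verdict: none. Every listed pattern misses the 2F1 form at 1/4, upper {-4/5, 7/3}.

Key observation: from the first term -3/2: the lower running product (C = -3/2, x = 1/4) is a rising factorial.
Adjacent-term ratio: r(k) = (1/4) * (k-4/5) (k+7/3) / [(k+1/3) (k+1)] - rational; roots negated = parameters, x = (1/4), C = -3/2.
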